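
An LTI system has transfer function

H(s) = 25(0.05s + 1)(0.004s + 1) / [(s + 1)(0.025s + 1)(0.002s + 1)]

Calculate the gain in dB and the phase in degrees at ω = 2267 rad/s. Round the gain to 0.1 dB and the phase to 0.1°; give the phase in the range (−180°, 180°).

At ω = 2267 rad/s:
zero (1 + j2267·0.05) = 1 + j113.35 → |·| ≈ 113.35, ∠ ≈ 89.49°
zero (1 + j2267·0.004) = 1 + j9.068 → |·| ≈ 9.123, ∠ ≈ 83.71°
pole (1 + j2267·1) = 1 + j2267 → |·| ≈ 2267, ∠ ≈ 89.97°
pole (1 + j2267·0.025) = 1 + j56.675 → |·| ≈ 56.684, ∠ ≈ 88.99°
pole (1 + j2267·0.002) = 1 + j4.534 → |·| ≈ 4.643, ∠ ≈ 77.56°
|H| = 25 · 113.35 · 9.123 / (2267 · 56.684 · 4.643) ≈ 0.04333
Gain = 20 log₁₀(0.04333) ≈ -27.26 dB
∠H = (89.49° + 83.71°) − (89.97° + 88.99° + 77.56°) = -83.32°

-27.3 dB, -83.3°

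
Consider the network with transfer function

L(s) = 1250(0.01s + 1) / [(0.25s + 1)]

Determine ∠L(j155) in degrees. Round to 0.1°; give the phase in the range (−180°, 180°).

-31.4°

At ω = 155 rad/s:
zero (1 + j155·0.01) = 1 + j1.55 → |·| ≈ 1.8446, ∠ ≈ 57.17°
pole (1 + j155·0.25) = 1 + j38.75 → |·| ≈ 38.763, ∠ ≈ 88.52°
∠L = (57.17°) − (88.52°) = -31.35°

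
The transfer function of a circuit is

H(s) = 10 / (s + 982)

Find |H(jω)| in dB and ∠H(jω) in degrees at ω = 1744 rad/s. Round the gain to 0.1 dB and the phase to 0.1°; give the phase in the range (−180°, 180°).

Substitute s = j1744:
Numerator: 10 = 10 + j0
Denominator: (j1744) + 982 = 982 + j1744
|N| = √(10² + 0²) ≈ 10, ∠N ≈ 0.00°
|D| = √(982² + 1744²) ≈ 2001.5, ∠D ≈ 60.62°
|H| = 10 / 2001.5 ≈ 0.0049963
Gain = 20 log₁₀(0.0049963) ≈ -46.03 dB
∠H = 0.00° − 60.62° = -60.62°

-46.0 dB, -60.6°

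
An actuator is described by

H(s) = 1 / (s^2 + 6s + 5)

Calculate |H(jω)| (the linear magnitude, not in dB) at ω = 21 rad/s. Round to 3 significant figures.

0.00220

Substitute s = j21:
Numerator: 1 = 1 + j0
Denominator: (j21)^2 + 6(j21) + 5 = -436 + j126
|N| = √(1² + 0²) ≈ 1, ∠N ≈ 0.00°
|D| = √(436² + 126²) ≈ 453.84, ∠D ≈ 163.88°
|H| = 1 / 453.84 ≈ 0.0022034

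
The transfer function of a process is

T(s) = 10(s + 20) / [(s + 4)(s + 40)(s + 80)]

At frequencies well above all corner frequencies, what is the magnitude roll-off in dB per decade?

-40 dB/decade

Each pole contributes −20 dB/decade at high frequency; each zero contributes +20 dB/decade.
Net: 1 zero(s) − 3 pole(s) → -40 dB/decade.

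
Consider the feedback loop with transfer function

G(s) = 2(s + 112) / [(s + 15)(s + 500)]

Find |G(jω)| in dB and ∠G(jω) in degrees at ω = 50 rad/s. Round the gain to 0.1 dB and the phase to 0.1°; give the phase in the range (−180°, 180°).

At s = jω = j50:
zero (s+112): 112 + j50 → |·| = √(112²+50²) = √15044 ≈ 122.65, ∠ = arctan(50/112) ≈ 24.06°
pole (s+15): 15 + j50 → |·| = √(15²+50²) = √2725 ≈ 52.202, ∠ = arctan(50/15) ≈ 73.30°
pole (s+500): 500 + j50 → |·| = √(500²+50²) = √252500 ≈ 502.49, ∠ = arctan(50/500) ≈ 5.71°
|G| = 2 · 122.65 / 26231 ≈ 0.0093515
Gain = 20 log₁₀(0.0093515) ≈ -40.58 dB
∠G = 24.06° − 79.01° = -54.95°

-40.6 dB, -55.0°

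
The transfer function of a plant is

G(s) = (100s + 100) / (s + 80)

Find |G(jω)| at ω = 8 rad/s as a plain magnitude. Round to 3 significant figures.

Substitute s = j8:
Numerator: 100(j8) + 100 = 100 + j800
Denominator: (j8) + 80 = 80 + j8
|N| = √(100² + 800²) ≈ 806.23, ∠N ≈ 82.87°
|D| = √(80² + 8²) ≈ 80.399, ∠D ≈ 5.71°
|G| = 806.23 / 80.399 ≈ 10.028

10.0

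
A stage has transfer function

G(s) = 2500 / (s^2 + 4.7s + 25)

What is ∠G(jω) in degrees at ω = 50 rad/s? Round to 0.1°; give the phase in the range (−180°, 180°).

-174.6°

At s = jω = j50:
quadratic: (j50)² + 4.7·j50 + 25 = -2475 + j235 → |·| ≈ 2486.1, ∠ ≈ 174.58°
∠G = 0.00° − 174.58° = -174.58°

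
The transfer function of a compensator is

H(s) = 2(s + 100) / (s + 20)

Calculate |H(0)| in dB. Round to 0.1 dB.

20.0 dB

H(0) = 2·100 / (20) = 10
20 log₁₀(10) ≈ 20.00 dB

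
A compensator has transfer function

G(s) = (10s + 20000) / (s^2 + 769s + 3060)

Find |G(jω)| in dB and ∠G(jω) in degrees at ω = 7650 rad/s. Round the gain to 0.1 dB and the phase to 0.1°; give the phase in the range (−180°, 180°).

Substitute s = j7650:
Numerator: 10(j7650) + 20000 = 20000 + j76500
Denominator: (j7650)^2 + 769(j7650) + 3060 = -58519440 + j5882850
|N| = √(20000² + 76500²) ≈ 79071, ∠N ≈ 75.35°
|D| = √(58519440² + 5882850²) ≈ 5.8814e+07, ∠D ≈ 174.26°
|G| = 79071 / 5.8814e+07 ≈ 0.0013444
Gain = 20 log₁₀(0.0013444) ≈ -57.43 dB
∠G = 75.35° − 174.26° = -98.91°

-57.4 dB, -98.9°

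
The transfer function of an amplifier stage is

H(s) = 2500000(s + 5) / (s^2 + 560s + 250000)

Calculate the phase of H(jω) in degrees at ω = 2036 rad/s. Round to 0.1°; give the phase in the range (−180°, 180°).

-73.8°

At s = jω = j2036:
zero (s+5): 5 + j2036 → |·| = √(5²+2036²) = √4145321 ≈ 2036, ∠ = arctan(2036/5) ≈ 89.86°
quadratic: (j2036)² + 560·j2036 + 250000 = -3895296 + j1140160 → |·| ≈ 4.0587e+06, ∠ ≈ 163.69°
∠H = 89.86° − 163.69° = -73.83°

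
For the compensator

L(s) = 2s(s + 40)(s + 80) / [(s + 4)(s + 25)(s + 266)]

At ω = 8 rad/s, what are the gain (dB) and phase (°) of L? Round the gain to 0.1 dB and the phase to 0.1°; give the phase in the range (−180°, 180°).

-1.5 dB, 24.1°

At s = jω = j8:
zero (s+40): 40 + j8 → |·| = √(40²+8²) = √1664 ≈ 40.792, ∠ = arctan(8/40) ≈ 11.31°
zero (s+80): 80 + j8 → |·| = √(80²+8²) = √6464 ≈ 80.399, ∠ = arctan(8/80) ≈ 5.71°
zero at origin: s = j8 → |·| = 8, ∠ = 90.00°
pole (s+4): 4 + j8 → |·| = √(4²+8²) = √80 ≈ 8.9443, ∠ = arctan(8/4) ≈ 63.43°
pole (s+25): 25 + j8 → |·| = √(25²+8²) = √689 ≈ 26.249, ∠ = arctan(8/25) ≈ 17.74°
pole (s+266): 266 + j8 → |·| = √(266²+8²) = √70820 ≈ 266.12, ∠ = arctan(8/266) ≈ 1.72°
|L| = 2 · 26237 / 62479 ≈ 0.83987
Gain = 20 log₁₀(0.83987) ≈ -1.52 dB
∠L = 107.02° − 82.89° = 24.13°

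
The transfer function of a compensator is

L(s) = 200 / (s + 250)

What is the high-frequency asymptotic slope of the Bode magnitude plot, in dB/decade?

Each pole contributes −20 dB/decade at high frequency; each zero contributes +20 dB/decade.
Net: 0 zero(s) − 1 pole(s) → -20 dB/decade.

-20 dB/decade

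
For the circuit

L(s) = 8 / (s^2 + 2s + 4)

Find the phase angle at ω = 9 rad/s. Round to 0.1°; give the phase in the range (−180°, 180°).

At s = jω = j9:
quadratic: (j9)² + 2·j9 + 4 = -77 + j18 → |·| ≈ 79.076, ∠ ≈ 166.84°
∠L = 0.00° − 166.84° = -166.84°

-166.8°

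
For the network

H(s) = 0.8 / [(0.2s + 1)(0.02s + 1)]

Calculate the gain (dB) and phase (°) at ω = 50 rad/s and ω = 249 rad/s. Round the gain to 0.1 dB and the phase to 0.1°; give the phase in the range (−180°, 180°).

At ω = 50 rad/s:
pole (1 + j50·0.2) = 1 + j10 → |·| ≈ 10.05, ∠ ≈ 84.29°
pole (1 + j50·0.02) = 1 + j1 → |·| ≈ 1.4142, ∠ ≈ 45.00°
|H| = 0.8 · 1 / (10.05 · 1.4142) ≈ 0.056288
Gain = 20 log₁₀(0.056288) ≈ -24.99 dB
∠H = (0°) − (84.29° + 45.00°) = -129.29°

At ω = 249 rad/s:
pole (1 + j249·0.2) = 1 + j49.8 → |·| ≈ 49.81, ∠ ≈ 88.85°
pole (1 + j249·0.02) = 1 + j4.98 → |·| ≈ 5.0794, ∠ ≈ 78.65°
|H| = 0.8 · 1 / (49.81 · 5.0794) ≈ 0.003162
Gain = 20 log₁₀(0.003162) ≈ -50.00 dB
∠H = (0°) − (88.85° + 78.65°) = -167.50°

ω = 50: -25.0 dB, -129.3°; ω = 249: -50.0 dB, -167.5°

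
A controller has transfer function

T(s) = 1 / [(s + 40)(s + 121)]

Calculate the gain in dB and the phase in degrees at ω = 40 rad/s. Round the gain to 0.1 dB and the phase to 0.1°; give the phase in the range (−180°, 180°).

-77.2 dB, -63.3°

At s = jω = j40:
pole (s+40): 40 + j40 → |·| = √(40²+40²) = √3200 ≈ 56.569, ∠ = arctan(40/40) ≈ 45.00°
pole (s+121): 121 + j40 → |·| = √(121²+40²) = √16241 ≈ 127.44, ∠ = arctan(40/121) ≈ 18.29°
|T| = 1 / 7209.2 ≈ 0.00013871
Gain = 20 log₁₀(0.00013871) ≈ -77.16 dB
∠T = 0.00° − 63.29° = -63.29°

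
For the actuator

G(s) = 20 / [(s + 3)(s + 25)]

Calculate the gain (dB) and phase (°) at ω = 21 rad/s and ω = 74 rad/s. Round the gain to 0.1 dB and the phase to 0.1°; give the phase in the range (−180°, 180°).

ω = 21: -30.8 dB, -121.9°; ω = 74: -49.2 dB, -159.0°

At s = jω = j21:
pole (s+3): 3 + j21 → |·| = √(3²+21²) = √450 ≈ 21.213, ∠ = arctan(21/3) ≈ 81.87°
pole (s+25): 25 + j21 → |·| = √(25²+21²) = √1066 ≈ 32.65, ∠ = arctan(21/25) ≈ 40.03°
|G| = 20 / 692.6 ≈ 0.028877
Gain = 20 log₁₀(0.028877) ≈ -30.79 dB
∠G = 0.00° − 121.90° = -121.90°

At s = jω = j74:
pole (s+3): 3 + j74 → |·| = √(3²+74²) = √5485 ≈ 74.061, ∠ = arctan(74/3) ≈ 87.68°
pole (s+25): 25 + j74 → |·| = √(25²+74²) = √6101 ≈ 78.109, ∠ = arctan(74/25) ≈ 71.33°
|G| = 20 / 5784.8 ≈ 0.0034573
Gain = 20 log₁₀(0.0034573) ≈ -49.23 dB
∠G = 0.00° − 159.01° = -159.01°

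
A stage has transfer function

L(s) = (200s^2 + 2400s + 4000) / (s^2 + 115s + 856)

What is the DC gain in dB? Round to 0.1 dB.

13.4 dB

L(0) = 4000 / 856 ≈ 4.6729
20 log₁₀(4.6729) ≈ 13.39 dB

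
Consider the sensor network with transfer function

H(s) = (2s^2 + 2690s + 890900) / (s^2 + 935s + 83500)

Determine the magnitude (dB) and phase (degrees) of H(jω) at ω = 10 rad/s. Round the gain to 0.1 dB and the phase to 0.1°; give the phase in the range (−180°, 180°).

Substitute s = j10:
Numerator: 2(j10)^2 + 2690(j10) + 890900 = 890700 + j26900
Denominator: (j10)^2 + 935(j10) + 83500 = 83400 + j9350
|N| = √(890700² + 26900²) ≈ 8.9111e+05, ∠N ≈ 1.73°
|D| = √(83400² + 9350²) ≈ 83922, ∠D ≈ 6.40°
|H| = 8.9111e+05 / 83922 ≈ 10.618
Gain = 20 log₁₀(10.618) ≈ 20.52 dB
∠H = 1.73° − 6.40° = -4.67°

20.5 dB, -4.7°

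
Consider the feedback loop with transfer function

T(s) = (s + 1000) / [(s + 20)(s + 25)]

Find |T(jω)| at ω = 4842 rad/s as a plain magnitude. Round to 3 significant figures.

At s = jω = j4842:
zero (s+1000): 1000 + j4842 → |·| = √(1000²+4842²) = √24444964 ≈ 4944.2, ∠ = arctan(4842/1000) ≈ 78.33°
pole (s+20): 20 + j4842 → |·| = √(20²+4842²) = √23445364 ≈ 4842, ∠ = arctan(4842/20) ≈ 89.76°
pole (s+25): 25 + j4842 → |·| = √(25²+4842²) = √23445589 ≈ 4842.1, ∠ = arctan(4842/25) ≈ 89.70°
|T| = 1 · 4944.2 / 2.3445e+07 ≈ 0.00021089

0.000211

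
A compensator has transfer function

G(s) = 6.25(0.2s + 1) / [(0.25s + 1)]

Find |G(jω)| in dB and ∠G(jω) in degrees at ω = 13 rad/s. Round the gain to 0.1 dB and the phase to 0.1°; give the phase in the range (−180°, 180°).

14.2 dB, -3.9°

At ω = 13 rad/s:
zero (1 + j13·0.2) = 1 + j2.6 → |·| ≈ 2.7857, ∠ ≈ 68.96°
pole (1 + j13·0.25) = 1 + j3.25 → |·| ≈ 3.4004, ∠ ≈ 72.90°
|G| = 6.25 · 2.7857 / (3.4004) ≈ 5.1202
Gain = 20 log₁₀(5.1202) ≈ 14.19 dB
∠G = (68.96°) − (72.90°) = -3.94°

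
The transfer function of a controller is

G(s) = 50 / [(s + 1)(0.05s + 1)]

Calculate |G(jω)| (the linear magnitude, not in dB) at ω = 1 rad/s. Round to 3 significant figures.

35.3

At ω = 1 rad/s:
pole (1 + j1·1) = 1 + j1 → |·| ≈ 1.4142, ∠ ≈ 45.00°
pole (1 + j1·0.05) = 1 + j0.05 → |·| ≈ 1.0012, ∠ ≈ 2.86°
|G| = 50 · 1 / (1.4142 · 1.0012) ≈ 35.313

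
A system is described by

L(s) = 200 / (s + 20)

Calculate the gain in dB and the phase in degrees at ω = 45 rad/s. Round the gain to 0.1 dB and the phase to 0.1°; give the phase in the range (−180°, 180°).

12.2 dB, -66.0°

At s = jω = j45:
pole (s+20): 20 + j45 → |·| = √(20²+45²) = √2425 ≈ 49.244, ∠ = arctan(45/20) ≈ 66.04°
|L| = 200 / 49.244 ≈ 4.0614
Gain = 20 log₁₀(4.0614) ≈ 12.17 dB
∠L = 0.00° − 66.04° = -66.04°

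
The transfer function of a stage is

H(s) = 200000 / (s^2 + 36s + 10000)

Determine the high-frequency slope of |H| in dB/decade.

Each pole contributes −20 dB/decade at high frequency; each zero contributes +20 dB/decade.
Net: 0 zero(s) − 2 pole(s) → -40 dB/decade.

-40 dB/decade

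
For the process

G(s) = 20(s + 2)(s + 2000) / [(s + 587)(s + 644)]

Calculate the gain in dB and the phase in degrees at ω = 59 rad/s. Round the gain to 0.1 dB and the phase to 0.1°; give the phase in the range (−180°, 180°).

15.8 dB, 78.8°

At s = jω = j59:
zero (s+2): 2 + j59 → |·| = √(2²+59²) = √3485 ≈ 59.034, ∠ = arctan(59/2) ≈ 88.06°
zero (s+2000): 2000 + j59 → |·| = √(2000²+59²) = √4003481 ≈ 2000.9, ∠ = arctan(59/2000) ≈ 1.69°
pole (s+587): 587 + j59 → |·| = √(587²+59²) = √348050 ≈ 589.96, ∠ = arctan(59/587) ≈ 5.74°
pole (s+644): 644 + j59 → |·| = √(644²+59²) = √418217 ≈ 646.7, ∠ = arctan(59/644) ≈ 5.23°
|G| = 20 · 1.1812e+05 / 3.8153e+05 ≈ 6.1919
Gain = 20 log₁₀(6.1919) ≈ 15.84 dB
∠G = 89.75° − 10.97° = 78.78°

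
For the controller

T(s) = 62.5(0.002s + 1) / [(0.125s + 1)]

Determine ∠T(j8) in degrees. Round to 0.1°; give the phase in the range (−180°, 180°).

-44.1°

At ω = 8 rad/s:
zero (1 + j8·0.002) = 1 + j0.016 → |·| ≈ 1.0001, ∠ ≈ 0.92°
pole (1 + j8·0.125) = 1 + j1 → |·| ≈ 1.4142, ∠ ≈ 45.00°
∠T = (0.92°) − (45.00°) = -44.08°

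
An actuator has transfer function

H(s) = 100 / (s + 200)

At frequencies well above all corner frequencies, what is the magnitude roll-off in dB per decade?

Each pole contributes −20 dB/decade at high frequency; each zero contributes +20 dB/decade.
Net: 0 zero(s) − 1 pole(s) → -20 dB/decade.

-20 dB/decade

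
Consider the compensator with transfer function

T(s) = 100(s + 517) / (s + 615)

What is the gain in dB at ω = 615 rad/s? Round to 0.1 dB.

At s = jω = j615:
zero (s+517): 517 + j615 → |·| = √(517²+615²) = √645514 ≈ 803.44, ∠ = arctan(615/517) ≈ 49.95°
pole (s+615): 615 + j615 → |·| = √(615²+615²) = √756450 ≈ 869.74, ∠ = arctan(615/615) ≈ 45.00°
|T| = 100 · 803.44 / 869.74 ≈ 92.377
Gain = 20 log₁₀(92.377) ≈ 39.31 dB

39.3 dB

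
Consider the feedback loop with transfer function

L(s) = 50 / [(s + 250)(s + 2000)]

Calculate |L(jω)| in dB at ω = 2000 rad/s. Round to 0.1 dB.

-101.1 dB

At s = jω = j2000:
pole (s+250): 250 + j2000 → |·| = √(250²+2000²) = √4062500 ≈ 2015.6, ∠ = arctan(2000/250) ≈ 82.87°
pole (s+2000): 2000 + j2000 → |·| = √(2000²+2000²) = √8000000 ≈ 2828.4, ∠ = arctan(2000/2000) ≈ 45.00°
|L| = 50 / 5.7009e+06 ≈ 8.7705e-06
Gain = 20 log₁₀(8.7705e-06) ≈ -101.14 dB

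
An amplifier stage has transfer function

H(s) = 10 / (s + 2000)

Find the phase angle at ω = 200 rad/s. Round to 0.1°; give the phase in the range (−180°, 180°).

-5.7°

Substitute s = j200:
Numerator: 10 = 10 + j0
Denominator: (j200) + 2000 = 2000 + j200
|N| = √(10² + 0²) ≈ 10, ∠N ≈ 0.00°
|D| = √(2000² + 200²) ≈ 2010, ∠D ≈ 5.71°
∠H = 0.00° − 5.71° = -5.71°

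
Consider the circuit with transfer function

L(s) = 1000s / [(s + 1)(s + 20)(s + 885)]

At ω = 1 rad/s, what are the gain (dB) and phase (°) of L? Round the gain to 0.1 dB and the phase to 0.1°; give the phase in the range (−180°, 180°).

-28.0 dB, 42.1°

At s = jω = j1:
zero at origin: s = j1 → |·| = 1, ∠ = 90.00°
pole (s+1): 1 + j1 → |·| = √(1²+1²) = √2 ≈ 1.4142, ∠ = arctan(1/1) ≈ 45.00°
pole (s+20): 20 + j1 → |·| = √(20²+1²) = √401 ≈ 20.025, ∠ = arctan(1/20) ≈ 2.86°
pole (s+885): 885 + j1 → |·| = √(885²+1²) = √783226 ≈ 885, ∠ = arctan(1/885) ≈ 0.06°
|L| = 1000 · 1 / 25063 ≈ 0.039899
Gain = 20 log₁₀(0.039899) ≈ -27.98 dB
∠L = 90.00° − 47.92° = 42.08°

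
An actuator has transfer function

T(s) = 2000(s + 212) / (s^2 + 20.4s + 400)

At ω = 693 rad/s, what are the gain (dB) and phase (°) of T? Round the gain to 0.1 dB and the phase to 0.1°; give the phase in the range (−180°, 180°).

At s = jω = j693:
zero (s+212): 212 + j693 → |·| = √(212²+693²) = √525193 ≈ 724.7, ∠ = arctan(693/212) ≈ 72.99°
quadratic: (j693)² + 20.4·j693 + 400 = -479849 + j14137.2 → |·| ≈ 4.8006e+05, ∠ ≈ 178.31°
|T| = 2000 · 724.7 / 4.8006e+05 ≈ 3.0192
Gain = 20 log₁₀(3.0192) ≈ 9.60 dB
∠T = 72.99° − 178.31° = -105.32°

9.6 dB, -105.3°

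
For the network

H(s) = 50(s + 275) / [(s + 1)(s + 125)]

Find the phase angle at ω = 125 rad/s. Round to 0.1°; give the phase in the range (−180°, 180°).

-110.1°

At s = jω = j125:
zero (s+275): 275 + j125 → |·| = √(275²+125²) = √91250 ≈ 302.08, ∠ = arctan(125/275) ≈ 24.44°
pole (s+1): 1 + j125 → |·| = √(1²+125²) = √15626 ≈ 125, ∠ = arctan(125/1) ≈ 89.54°
pole (s+125): 125 + j125 → |·| = √(125²+125²) = √31250 ≈ 176.78, ∠ = arctan(125/125) ≈ 45.00°
∠H = 24.44° − 134.54° = -110.10°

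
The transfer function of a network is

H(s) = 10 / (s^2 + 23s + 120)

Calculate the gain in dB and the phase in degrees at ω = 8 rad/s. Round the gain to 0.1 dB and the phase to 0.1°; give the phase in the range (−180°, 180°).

Substitute s = j8:
Numerator: 10 = 10 + j0
Denominator: (j8)^2 + 23(j8) + 120 = 56 + j184
|N| = √(10² + 0²) ≈ 10, ∠N ≈ 0.00°
|D| = √(56² + 184²) ≈ 192.33, ∠D ≈ 73.07°
|H| = 10 / 192.33 ≈ 0.051994
Gain = 20 log₁₀(0.051994) ≈ -25.68 dB
∠H = 0.00° − 73.07° = -73.07°

-25.7 dB, -73.1°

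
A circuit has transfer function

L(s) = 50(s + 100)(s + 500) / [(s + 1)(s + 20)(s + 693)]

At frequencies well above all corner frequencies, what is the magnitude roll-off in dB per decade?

-20 dB/decade

Each pole contributes −20 dB/decade at high frequency; each zero contributes +20 dB/decade.
Net: 2 zero(s) − 3 pole(s) → -20 dB/decade.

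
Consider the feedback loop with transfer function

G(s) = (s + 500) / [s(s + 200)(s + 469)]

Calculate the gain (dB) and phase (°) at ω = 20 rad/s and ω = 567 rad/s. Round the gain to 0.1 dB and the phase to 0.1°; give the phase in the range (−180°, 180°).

ω = 20: -71.5 dB, -95.9°; ω = 567: -110.4 dB, -162.4°

At s = jω = j20:
zero (s+500): 500 + j20 → |·| = √(500²+20²) = √250400 ≈ 500.4, ∠ = arctan(20/500) ≈ 2.29°
pole (s+200): 200 + j20 → |·| = √(200²+20²) = √40400 ≈ 201, ∠ = arctan(20/200) ≈ 5.71°
pole (s+469): 469 + j20 → |·| = √(469²+20²) = √220361 ≈ 469.43, ∠ = arctan(20/469) ≈ 2.44°
pole at origin: |s| = 20, ∠ = 90.00° (in denominator)
|G| = 1 · 500.4 / 1.8871e+06 ≈ 0.00026517
Gain = 20 log₁₀(0.00026517) ≈ -71.53 dB
∠G = 2.29° − 98.15° = -95.86°

At s = jω = j567:
zero (s+500): 500 + j567 → |·| = √(500²+567²) = √571489 ≈ 755.97, ∠ = arctan(567/500) ≈ 48.59°
pole (s+200): 200 + j567 → |·| = √(200²+567²) = √361489 ≈ 601.24, ∠ = arctan(567/200) ≈ 70.57°
pole (s+469): 469 + j567 → |·| = √(469²+567²) = √541450 ≈ 735.83, ∠ = arctan(567/469) ≈ 50.40°
pole at origin: |s| = 567, ∠ = 90.00° (in denominator)
|G| = 1 · 755.97 / 2.5085e+08 ≈ 3.0136e-06
Gain = 20 log₁₀(3.0136e-06) ≈ -110.42 dB
∠G = 48.59° − 210.97° = -162.38°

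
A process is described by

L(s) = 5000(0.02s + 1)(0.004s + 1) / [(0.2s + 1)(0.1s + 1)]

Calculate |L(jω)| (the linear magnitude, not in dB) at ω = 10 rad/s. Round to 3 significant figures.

At ω = 10 rad/s:
zero (1 + j10·0.02) = 1 + j0.2 → |·| ≈ 1.0198, ∠ ≈ 11.31°
zero (1 + j10·0.004) = 1 + j0.04 → |·| ≈ 1.0008, ∠ ≈ 2.29°
pole (1 + j10·0.2) = 1 + j2 → |·| ≈ 2.2361, ∠ ≈ 63.43°
pole (1 + j10·0.1) = 1 + j1 → |·| ≈ 1.4142, ∠ ≈ 45.00°
|L| = 5000 · 1.0198 · 1.0008 / (2.2361 · 1.4142) ≈ 1613.7

1.61e+03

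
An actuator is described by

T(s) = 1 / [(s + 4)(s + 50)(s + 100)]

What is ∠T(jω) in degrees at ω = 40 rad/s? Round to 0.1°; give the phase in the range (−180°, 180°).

-144.8°

At s = jω = j40:
pole (s+4): 4 + j40 → |·| = √(4²+40²) = √1616 ≈ 40.2, ∠ = arctan(40/4) ≈ 84.29°
pole (s+50): 50 + j40 → |·| = √(50²+40²) = √4100 ≈ 64.031, ∠ = arctan(40/50) ≈ 38.66°
pole (s+100): 100 + j40 → |·| = √(100²+40²) = √11600 ≈ 107.7, ∠ = arctan(40/100) ≈ 21.80°
∠T = 0.00° − 144.75° = -144.75°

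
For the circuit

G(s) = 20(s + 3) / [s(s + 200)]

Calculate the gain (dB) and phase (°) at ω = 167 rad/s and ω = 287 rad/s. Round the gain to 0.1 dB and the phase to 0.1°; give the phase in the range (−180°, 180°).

At s = jω = j167:
zero (s+3): 3 + j167 → |·| = √(3²+167²) = √27898 ≈ 167.03, ∠ = arctan(167/3) ≈ 88.97°
pole (s+200): 200 + j167 → |·| = √(200²+167²) = √67889 ≈ 260.56, ∠ = arctan(167/200) ≈ 39.86°
pole at origin: |s| = 167, ∠ = 90.00° (in denominator)
|G| = 20 · 167.03 / 43514 ≈ 0.076771
Gain = 20 log₁₀(0.076771) ≈ -22.30 dB
∠G = 88.97° − 129.86° = -40.89°

At s = jω = j287:
zero (s+3): 3 + j287 → |·| = √(3²+287²) = √82378 ≈ 287.02, ∠ = arctan(287/3) ≈ 89.40°
pole (s+200): 200 + j287 → |·| = √(200²+287²) = √122369 ≈ 349.81, ∠ = arctan(287/200) ≈ 55.13°
pole at origin: |s| = 287, ∠ = 90.00° (in denominator)
|G| = 20 · 287.02 / 1.004e+05 ≈ 0.057175
Gain = 20 log₁₀(0.057175) ≈ -24.86 dB
∠G = 89.40° − 145.13° = -55.73°

ω = 167: -22.3 dB, -40.9°; ω = 287: -24.9 dB, -55.7°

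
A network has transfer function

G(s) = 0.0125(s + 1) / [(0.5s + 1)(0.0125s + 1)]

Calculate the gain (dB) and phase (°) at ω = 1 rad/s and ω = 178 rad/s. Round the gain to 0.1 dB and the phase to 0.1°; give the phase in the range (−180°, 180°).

At ω = 1 rad/s:
zero (1 + j1·1) = 1 + j1 → |·| ≈ 1.4142, ∠ ≈ 45.00°
pole (1 + j1·0.5) = 1 + j0.5 → |·| ≈ 1.118, ∠ ≈ 26.57°
pole (1 + j1·0.0125) = 1 + j0.0125 → |·| ≈ 1.0001, ∠ ≈ 0.72°
|G| = 0.0125 · 1.4142 / (1.118 · 1.0001) ≈ 0.01581
Gain = 20 log₁₀(0.01581) ≈ -36.02 dB
∠G = (45.00°) − (26.57° + 0.72°) = 17.71°

At ω = 178 rad/s:
zero (1 + j178·1) = 1 + j178 → |·| ≈ 178, ∠ ≈ 89.68°
pole (1 + j178·0.5) = 1 + j89 → |·| ≈ 89.006, ∠ ≈ 89.36°
pole (1 + j178·0.0125) = 1 + j2.225 → |·| ≈ 2.4394, ∠ ≈ 65.80°
|G| = 0.0125 · 178 / (89.006 · 2.4394) ≈ 0.010248
Gain = 20 log₁₀(0.010248) ≈ -39.79 dB
∠G = (89.68°) − (89.36° + 65.80°) = -65.48°

ω = 1: -36.0 dB, 17.7°; ω = 178: -39.8 dB, -65.5°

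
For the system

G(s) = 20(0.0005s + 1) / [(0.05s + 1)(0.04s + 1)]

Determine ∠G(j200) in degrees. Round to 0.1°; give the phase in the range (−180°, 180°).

At ω = 200 rad/s:
zero (1 + j200·0.0005) = 1 + j0.1 → |·| ≈ 1.005, ∠ ≈ 5.71°
pole (1 + j200·0.05) = 1 + j10 → |·| ≈ 10.05, ∠ ≈ 84.29°
pole (1 + j200·0.04) = 1 + j8 → |·| ≈ 8.0623, ∠ ≈ 82.87°
∠G = (5.71°) − (84.29° + 82.87°) = -161.45°

-161.5°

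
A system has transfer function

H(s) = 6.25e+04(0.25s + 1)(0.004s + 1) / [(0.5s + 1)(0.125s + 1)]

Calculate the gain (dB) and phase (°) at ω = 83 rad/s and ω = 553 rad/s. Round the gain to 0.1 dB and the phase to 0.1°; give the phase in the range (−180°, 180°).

ω = 83: 70.0 dB, -67.5°; ω = 553: 60.8 dB, -23.7°

At ω = 83 rad/s:
zero (1 + j83·0.25) = 1 + j20.75 → |·| ≈ 20.774, ∠ ≈ 87.24°
zero (1 + j83·0.004) = 1 + j0.332 → |·| ≈ 1.0537, ∠ ≈ 18.37°
pole (1 + j83·0.5) = 1 + j41.5 → |·| ≈ 41.512, ∠ ≈ 88.62°
pole (1 + j83·0.125) = 1 + j10.375 → |·| ≈ 10.423, ∠ ≈ 84.49°
|H| = 6.25e+04 · 20.774 · 1.0537 / (41.512 · 10.423) ≈ 3161.9
Gain = 20 log₁₀(3161.9) ≈ 70.00 dB
∠H = (87.24° + 18.37°) − (88.62° + 84.49°) = -67.50°

At ω = 553 rad/s:
zero (1 + j553·0.25) = 1 + j138.25 → |·| ≈ 138.25, ∠ ≈ 89.59°
zero (1 + j553·0.004) = 1 + j2.212 → |·| ≈ 2.4275, ∠ ≈ 65.67°
pole (1 + j553·0.5) = 1 + j276.5 → |·| ≈ 276.5, ∠ ≈ 89.79°
pole (1 + j553·0.125) = 1 + j69.125 → |·| ≈ 69.132, ∠ ≈ 89.17°
|H| = 6.25e+04 · 138.25 · 2.4275 / (276.5 · 69.132) ≈ 1097.3
Gain = 20 log₁₀(1097.3) ≈ 60.81 dB
∠H = (89.59° + 65.67°) − (89.79° + 89.17°) = -23.70°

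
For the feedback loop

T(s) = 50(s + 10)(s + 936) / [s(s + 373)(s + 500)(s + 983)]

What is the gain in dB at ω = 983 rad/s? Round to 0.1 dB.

-87.5 dB

At s = jω = j983:
zero (s+10): 10 + j983 → |·| = √(10²+983²) = √966389 ≈ 983.05, ∠ = arctan(983/10) ≈ 89.42°
zero (s+936): 936 + j983 → |·| = √(936²+983²) = √1842385 ≈ 1357.3, ∠ = arctan(983/936) ≈ 46.40°
pole (s+373): 373 + j983 → |·| = √(373²+983²) = √1105418 ≈ 1051.4, ∠ = arctan(983/373) ≈ 69.22°
pole (s+500): 500 + j983 → |·| = √(500²+983²) = √1216289 ≈ 1102.9, ∠ = arctan(983/500) ≈ 63.04°
pole (s+983): 983 + j983 → |·| = √(983²+983²) = √1932578 ≈ 1390.2, ∠ = arctan(983/983) ≈ 45.00°
pole at origin: |s| = 983, ∠ = 90.00° (in denominator)
|T| = 50 · 1.3343e+06 / 1.5847e+12 ≈ 4.2099e-05
Gain = 20 log₁₀(4.2099e-05) ≈ -87.51 dB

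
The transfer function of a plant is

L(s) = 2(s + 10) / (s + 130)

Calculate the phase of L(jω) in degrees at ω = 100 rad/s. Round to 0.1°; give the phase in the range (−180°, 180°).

At s = jω = j100:
zero (s+10): 10 + j100 → |·| = √(10²+100²) = √10100 ≈ 100.5, ∠ = arctan(100/10) ≈ 84.29°
pole (s+130): 130 + j100 → |·| = √(130²+100²) = √26900 ≈ 164.01, ∠ = arctan(100/130) ≈ 37.57°
∠L = 84.29° − 37.57° = 46.72°

46.7°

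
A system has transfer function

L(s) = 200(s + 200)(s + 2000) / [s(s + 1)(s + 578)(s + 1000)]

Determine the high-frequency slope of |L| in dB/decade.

-40 dB/decade

Each pole contributes −20 dB/decade at high frequency; each zero contributes +20 dB/decade.
Net: 2 zero(s) − 4 pole(s) → -40 dB/decade.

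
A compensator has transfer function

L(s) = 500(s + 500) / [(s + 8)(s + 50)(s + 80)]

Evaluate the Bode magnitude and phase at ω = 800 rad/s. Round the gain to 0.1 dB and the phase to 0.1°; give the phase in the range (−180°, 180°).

At s = jω = j800:
zero (s+500): 500 + j800 → |·| = √(500²+800²) = √890000 ≈ 943.4, ∠ = arctan(800/500) ≈ 57.99°
pole (s+8): 8 + j800 → |·| = √(8²+800²) = √640064 ≈ 800.04, ∠ = arctan(800/8) ≈ 89.43°
pole (s+50): 50 + j800 → |·| = √(50²+800²) = √642500 ≈ 801.56, ∠ = arctan(800/50) ≈ 86.42°
pole (s+80): 80 + j800 → |·| = √(80²+800²) = √646400 ≈ 803.99, ∠ = arctan(800/80) ≈ 84.29°
|L| = 500 · 943.4 / 5.1558e+08 ≈ 0.00091489
Gain = 20 log₁₀(0.00091489) ≈ -60.77 dB
∠L = 57.99° − 260.14° = -202.15° ≡ 157.85° (principal value)

-60.8 dB, 157.9°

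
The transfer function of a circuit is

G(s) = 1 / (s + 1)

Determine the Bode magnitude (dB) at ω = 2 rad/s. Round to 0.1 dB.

-7.0 dB

At s = jω = j2:
pole (s+1): 1 + j2 → |·| = √(1²+2²) = √5 ≈ 2.2361, ∠ = arctan(2/1) ≈ 63.43°
|G| = 1 / 2.2361 ≈ 0.44721
Gain = 20 log₁₀(0.44721) ≈ -6.99 dB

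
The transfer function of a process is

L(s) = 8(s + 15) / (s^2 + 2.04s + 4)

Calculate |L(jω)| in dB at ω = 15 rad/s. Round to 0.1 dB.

-2.4 dB

At s = jω = j15:
zero (s+15): 15 + j15 → |·| = √(15²+15²) = √450 ≈ 21.213, ∠ = arctan(15/15) ≈ 45.00°
quadratic: (j15)² + 2.04·j15 + 4 = -221 + j30.6 → |·| ≈ 223.11, ∠ ≈ 172.12°
|L| = 8 · 21.213 / 223.11 ≈ 0.76063
Gain = 20 log₁₀(0.76063) ≈ -2.38 dB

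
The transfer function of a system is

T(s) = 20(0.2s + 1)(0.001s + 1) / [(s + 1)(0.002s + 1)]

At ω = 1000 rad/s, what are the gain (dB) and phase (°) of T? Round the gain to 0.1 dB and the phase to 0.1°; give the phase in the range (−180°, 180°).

8.1 dB, -18.7°

At ω = 1000 rad/s:
zero (1 + j1000·0.2) = 1 + j200 → |·| ≈ 200, ∠ ≈ 89.71°
zero (1 + j1000·0.001) = 1 + j1 → |·| ≈ 1.4142, ∠ ≈ 45.00°
pole (1 + j1000·1) = 1 + j1000 → |·| ≈ 1000, ∠ ≈ 89.94°
pole (1 + j1000·0.002) = 1 + j2 → |·| ≈ 2.2361, ∠ ≈ 63.43°
|T| = 20 · 200 · 1.4142 / (1000 · 2.2361) ≈ 2.5298
Gain = 20 log₁₀(2.5298) ≈ 8.06 dB
∠T = (89.71° + 45.00°) − (89.94° + 63.43°) = -18.66°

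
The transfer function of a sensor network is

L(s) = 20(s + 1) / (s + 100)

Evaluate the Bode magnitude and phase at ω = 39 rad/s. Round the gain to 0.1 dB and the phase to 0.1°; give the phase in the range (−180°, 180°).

At s = jω = j39:
zero (s+1): 1 + j39 → |·| = √(1²+39²) = √1522 ≈ 39.013, ∠ = arctan(39/1) ≈ 88.53°
pole (s+100): 100 + j39 → |·| = √(100²+39²) = √11521 ≈ 107.34, ∠ = arctan(39/100) ≈ 21.31°
|L| = 20 · 39.013 / 107.34 ≈ 7.2691
Gain = 20 log₁₀(7.2691) ≈ 17.23 dB
∠L = 88.53° − 21.31° = 67.22°

17.2 dB, 67.2°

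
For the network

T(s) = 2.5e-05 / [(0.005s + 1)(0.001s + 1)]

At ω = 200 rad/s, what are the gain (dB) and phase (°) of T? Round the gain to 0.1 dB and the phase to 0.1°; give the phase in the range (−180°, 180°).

-95.2 dB, -56.3°

At ω = 200 rad/s:
pole (1 + j200·0.005) = 1 + j1 → |·| ≈ 1.4142, ∠ ≈ 45.00°
pole (1 + j200·0.001) = 1 + j0.2 → |·| ≈ 1.0198, ∠ ≈ 11.31°
|T| = 2.5e-05 · 1 / (1.4142 · 1.0198) ≈ 1.7335e-05
Gain = 20 log₁₀(1.7335e-05) ≈ -95.22 dB
∠T = (0°) − (45.00° + 11.31°) = -56.31°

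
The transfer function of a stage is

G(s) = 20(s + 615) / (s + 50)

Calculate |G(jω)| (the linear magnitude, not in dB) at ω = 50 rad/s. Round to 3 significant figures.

175

At s = jω = j50:
zero (s+615): 615 + j50 → |·| = √(615²+50²) = √380725 ≈ 617.03, ∠ = arctan(50/615) ≈ 4.65°
pole (s+50): 50 + j50 → |·| = √(50²+50²) = √5000 ≈ 70.711, ∠ = arctan(50/50) ≈ 45.00°
|G| = 20 · 617.03 / 70.711 ≈ 174.52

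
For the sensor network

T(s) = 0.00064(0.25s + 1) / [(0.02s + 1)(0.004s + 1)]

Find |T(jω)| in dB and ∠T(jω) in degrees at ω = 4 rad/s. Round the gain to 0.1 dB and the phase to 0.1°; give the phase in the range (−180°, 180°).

-60.9 dB, 39.5°

At ω = 4 rad/s:
zero (1 + j4·0.25) = 1 + j1 → |·| ≈ 1.4142, ∠ ≈ 45.00°
pole (1 + j4·0.02) = 1 + j0.08 → |·| ≈ 1.0032, ∠ ≈ 4.57°
pole (1 + j4·0.004) = 1 + j0.016 → |·| ≈ 1.0001, ∠ ≈ 0.92°
|T| = 0.00064 · 1.4142 / (1.0032 · 1.0001) ≈ 0.00090211
Gain = 20 log₁₀(0.00090211) ≈ -60.89 dB
∠T = (45.00°) − (4.57° + 0.92°) = 39.51°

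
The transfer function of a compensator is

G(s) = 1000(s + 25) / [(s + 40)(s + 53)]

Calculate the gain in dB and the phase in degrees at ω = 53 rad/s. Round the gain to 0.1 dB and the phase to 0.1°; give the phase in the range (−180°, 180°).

At s = jω = j53:
zero (s+25): 25 + j53 → |·| = √(25²+53²) = √3434 ≈ 58.6, ∠ = arctan(53/25) ≈ 64.75°
pole (s+40): 40 + j53 → |·| = √(40²+53²) = √4409 ≈ 66.4, ∠ = arctan(53/40) ≈ 52.96°
pole (s+53): 53 + j53 → |·| = √(53²+53²) = √5618 ≈ 74.953, ∠ = arctan(53/53) ≈ 45.00°
|G| = 1000 · 58.6 / 4976.9 ≈ 11.774
Gain = 20 log₁₀(11.774) ≈ 21.42 dB
∠G = 64.75° − 97.96° = -33.21°

21.4 dB, -33.2°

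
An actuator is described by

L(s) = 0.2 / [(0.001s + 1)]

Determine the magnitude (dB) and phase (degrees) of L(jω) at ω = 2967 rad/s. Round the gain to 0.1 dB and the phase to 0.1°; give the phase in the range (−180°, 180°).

-23.9 dB, -71.4°

At ω = 2967 rad/s:
pole (1 + j2967·0.001) = 1 + j2.967 → |·| ≈ 3.131, ∠ ≈ 71.37°
|L| = 0.2 · 1 / (3.131) ≈ 0.063877
Gain = 20 log₁₀(0.063877) ≈ -23.89 dB
∠L = (0°) − (71.37°) = -71.37°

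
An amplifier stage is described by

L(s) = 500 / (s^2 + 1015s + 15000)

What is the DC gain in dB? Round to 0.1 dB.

-29.5 dB

L(0) = 500 / 15000 ≈ 0.033333
20 log₁₀(0.033333) ≈ -29.54 dB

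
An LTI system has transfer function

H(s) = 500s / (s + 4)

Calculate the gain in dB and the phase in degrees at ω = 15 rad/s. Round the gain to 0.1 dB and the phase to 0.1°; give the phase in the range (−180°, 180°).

53.7 dB, 14.9°

At s = jω = j15:
zero at origin: s = j15 → |·| = 15, ∠ = 90.00°
pole (s+4): 4 + j15 → |·| = √(4²+15²) = √241 ≈ 15.524, ∠ = arctan(15/4) ≈ 75.07°
|H| = 500 · 15 / 15.524 ≈ 483.12
Gain = 20 log₁₀(483.12) ≈ 53.68 dB
∠H = 90.00° − 75.07° = 14.93°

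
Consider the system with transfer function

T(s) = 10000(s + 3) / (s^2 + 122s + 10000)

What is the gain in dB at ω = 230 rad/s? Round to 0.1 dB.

33.0 dB

At s = jω = j230:
zero (s+3): 3 + j230 → |·| = √(3²+230²) = √52909 ≈ 230.02, ∠ = arctan(230/3) ≈ 89.25°
quadratic: (j230)² + 122·j230 + 10000 = -42900 + j28060 → |·| ≈ 51262, ∠ ≈ 146.81°
|T| = 10000 · 230.02 / 51262 ≈ 44.871
Gain = 20 log₁₀(44.871) ≈ 33.04 dB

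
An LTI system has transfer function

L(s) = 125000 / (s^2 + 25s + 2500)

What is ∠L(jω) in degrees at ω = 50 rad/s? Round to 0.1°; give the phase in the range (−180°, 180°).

At s = jω = j50:
quadratic: (j50)² + 25·j50 + 2500 = 0 + j1250 → |·| ≈ 1250, ∠ ≈ 90.00°
∠L = 0.00° − 90.00° = -90.00°

-90.0°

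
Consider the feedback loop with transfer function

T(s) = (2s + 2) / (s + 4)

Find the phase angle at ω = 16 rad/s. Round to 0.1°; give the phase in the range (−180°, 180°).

Substitute s = j16:
Numerator: 2(j16) + 2 = 2 + j32
Denominator: (j16) + 4 = 4 + j16
|N| = √(2² + 32²) ≈ 32.062, ∠N ≈ 86.42°
|D| = √(4² + 16²) ≈ 16.492, ∠D ≈ 75.96°
∠T = 86.42° − 75.96° = 10.46°

10.5°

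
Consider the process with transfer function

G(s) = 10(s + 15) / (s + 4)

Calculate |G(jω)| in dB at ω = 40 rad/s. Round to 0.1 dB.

20.5 dB

At s = jω = j40:
zero (s+15): 15 + j40 → |·| = √(15²+40²) = √1825 ≈ 42.72, ∠ = arctan(40/15) ≈ 69.44°
pole (s+4): 4 + j40 → |·| = √(4²+40²) = √1616 ≈ 40.2, ∠ = arctan(40/4) ≈ 84.29°
|G| = 10 · 42.72 / 40.2 ≈ 10.627
Gain = 20 log₁₀(10.627) ≈ 20.53 dB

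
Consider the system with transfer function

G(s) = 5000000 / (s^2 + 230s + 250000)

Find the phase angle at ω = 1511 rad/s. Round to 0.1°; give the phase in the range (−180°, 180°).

-170.3°

At s = jω = j1511:
quadratic: (j1511)² + 230·j1511 + 250000 = -2033121 + j347530 → |·| ≈ 2.0626e+06, ∠ ≈ 170.30°
∠G = 0.00° − 170.30° = -170.30°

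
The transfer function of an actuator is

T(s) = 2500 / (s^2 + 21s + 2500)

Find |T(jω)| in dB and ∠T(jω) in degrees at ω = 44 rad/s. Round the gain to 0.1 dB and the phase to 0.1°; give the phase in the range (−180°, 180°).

7.3 dB, -58.6°

At s = jω = j44:
quadratic: (j44)² + 21·j44 + 2500 = 564 + j924 → |·| ≈ 1082.5, ∠ ≈ 58.60°
|T| = 2500 / 1082.5 ≈ 2.3095
Gain = 20 log₁₀(2.3095) ≈ 7.27 dB
∠T = 0.00° − 58.60° = -58.60°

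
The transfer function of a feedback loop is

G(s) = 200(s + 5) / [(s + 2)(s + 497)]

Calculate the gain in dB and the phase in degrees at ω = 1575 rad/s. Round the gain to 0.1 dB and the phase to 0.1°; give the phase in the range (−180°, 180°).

At s = jω = j1575:
zero (s+5): 5 + j1575 → |·| = √(5²+1575²) = √2480650 ≈ 1575, ∠ = arctan(1575/5) ≈ 89.82°
pole (s+2): 2 + j1575 → |·| = √(2²+1575²) = √2480629 ≈ 1575, ∠ = arctan(1575/2) ≈ 89.93°
pole (s+497): 497 + j1575 → |·| = √(497²+1575²) = √2727634 ≈ 1651.6, ∠ = arctan(1575/497) ≈ 72.49°
|G| = 200 · 1575 / 2.6013e+06 ≈ 0.12109
Gain = 20 log₁₀(0.12109) ≈ -18.34 dB
∠G = 89.82° − 162.42° = -72.60°

-18.3 dB, -72.6°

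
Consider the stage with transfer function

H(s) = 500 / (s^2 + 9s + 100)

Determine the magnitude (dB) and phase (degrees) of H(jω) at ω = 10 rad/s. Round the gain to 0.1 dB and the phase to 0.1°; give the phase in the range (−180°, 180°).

At s = jω = j10:
quadratic: (j10)² + 9·j10 + 100 = 0 + j90 → |·| ≈ 90, ∠ ≈ 90.00°
|H| = 500 / 90 ≈ 5.5556
Gain = 20 log₁₀(5.5556) ≈ 14.89 dB
∠H = 0.00° − 90.00° = -90.00°

14.9 dB, -90.0°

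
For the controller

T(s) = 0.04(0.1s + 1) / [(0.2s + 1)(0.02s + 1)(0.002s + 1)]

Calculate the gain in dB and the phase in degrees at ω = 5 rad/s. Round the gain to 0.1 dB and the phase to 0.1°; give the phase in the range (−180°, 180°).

At ω = 5 rad/s:
zero (1 + j5·0.1) = 1 + j0.5 → |·| ≈ 1.118, ∠ ≈ 26.57°
pole (1 + j5·0.2) = 1 + j1 → |·| ≈ 1.4142, ∠ ≈ 45.00°
pole (1 + j5·0.02) = 1 + j0.1 → |·| ≈ 1.005, ∠ ≈ 5.71°
pole (1 + j5·0.002) = 1 + j0.01 → |·| ≈ 1, ∠ ≈ 0.57°
|T| = 0.04 · 1.118 / (1.4142 · 1.005 · 1) ≈ 0.031465
Gain = 20 log₁₀(0.031465) ≈ -30.04 dB
∠T = (26.57°) − (45.00° + 5.71° + 0.57°) = -24.71°

-30.0 dB, -24.7°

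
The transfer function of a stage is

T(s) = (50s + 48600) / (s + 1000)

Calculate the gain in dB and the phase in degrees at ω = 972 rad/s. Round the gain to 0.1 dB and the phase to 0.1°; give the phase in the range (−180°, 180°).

33.9 dB, 0.8°

Substitute s = j972:
Numerator: 50(j972) + 48600 = 48600 + j48600
Denominator: (j972) + 1000 = 1000 + j972
|N| = √(48600² + 48600²) ≈ 68731, ∠N ≈ 45.00°
|D| = √(1000² + 972²) ≈ 1394.6, ∠D ≈ 44.19°
|T| = 68731 / 1394.6 ≈ 49.284
Gain = 20 log₁₀(49.284) ≈ 33.85 dB
∠T = 45.00° − 44.19° = 0.81°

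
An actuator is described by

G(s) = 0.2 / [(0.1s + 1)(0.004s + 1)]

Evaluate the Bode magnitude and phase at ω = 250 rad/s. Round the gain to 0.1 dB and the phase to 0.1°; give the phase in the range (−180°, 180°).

-45.0 dB, -132.7°

At ω = 250 rad/s:
pole (1 + j250·0.1) = 1 + j25 → |·| ≈ 25.02, ∠ ≈ 87.71°
pole (1 + j250·0.004) = 1 + j1 → |·| ≈ 1.4142, ∠ ≈ 45.00°
|G| = 0.2 · 1 / (25.02 · 1.4142) ≈ 0.0056524
Gain = 20 log₁₀(0.0056524) ≈ -44.96 dB
∠G = (0°) − (87.71° + 45.00°) = -132.71°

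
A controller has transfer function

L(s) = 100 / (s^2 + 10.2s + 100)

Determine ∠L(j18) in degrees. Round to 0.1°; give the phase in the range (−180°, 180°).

At s = jω = j18:
quadratic: (j18)² + 10.2·j18 + 100 = -224 + j183.6 → |·| ≈ 289.63, ∠ ≈ 140.66°
∠L = 0.00° − 140.66° = -140.66°

-140.7°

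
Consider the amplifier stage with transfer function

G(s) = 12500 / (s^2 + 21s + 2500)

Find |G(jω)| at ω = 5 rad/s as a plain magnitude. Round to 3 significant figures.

5.05

At s = jω = j5:
quadratic: (j5)² + 21·j5 + 2500 = 2475 + j105 → |·| ≈ 2477.2, ∠ ≈ 2.43°
|G| = 12500 / 2477.2 ≈ 5.046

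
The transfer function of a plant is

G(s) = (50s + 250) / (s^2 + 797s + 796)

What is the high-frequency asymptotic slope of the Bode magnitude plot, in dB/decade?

-20 dB/decade

Each pole contributes −20 dB/decade at high frequency; each zero contributes +20 dB/decade.
Net: 1 zero(s) − 2 pole(s) → -20 dB/decade.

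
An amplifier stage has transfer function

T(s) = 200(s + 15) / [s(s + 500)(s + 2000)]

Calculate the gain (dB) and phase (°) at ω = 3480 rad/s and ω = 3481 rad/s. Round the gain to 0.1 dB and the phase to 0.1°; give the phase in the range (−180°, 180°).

At s = jω = j3480:
zero (s+15): 15 + j3480 → |·| = √(15²+3480²) = √12110625 ≈ 3480, ∠ = arctan(3480/15) ≈ 89.75°
pole (s+500): 500 + j3480 → |·| = √(500²+3480²) = √12360400 ≈ 3515.7, ∠ = arctan(3480/500) ≈ 81.82°
pole (s+2000): 2000 + j3480 → |·| = √(2000²+3480²) = √16110400 ≈ 4013.8, ∠ = arctan(3480/2000) ≈ 60.11°
pole at origin: |s| = 3480, ∠ = 90.00° (in denominator)
|T| = 200 · 3480 / 4.9107e+10 ≈ 1.4173e-05
Gain = 20 log₁₀(1.4173e-05) ≈ -96.97 dB
∠T = 89.75° − 231.93° = -142.18°

At s = jω = j3481:
zero (s+15): 15 + j3481 → |·| = √(15²+3481²) = √12117586 ≈ 3481, ∠ = arctan(3481/15) ≈ 89.75°
pole (s+500): 500 + j3481 → |·| = √(500²+3481²) = √12367361 ≈ 3516.7, ∠ = arctan(3481/500) ≈ 81.83°
pole (s+2000): 2000 + j3481 → |·| = √(2000²+3481²) = √16117361 ≈ 4014.6, ∠ = arctan(3481/2000) ≈ 60.12°
pole at origin: |s| = 3481, ∠ = 90.00° (in denominator)
|T| = 200 · 3481 / 4.9145e+10 ≈ 1.4166e-05
Gain = 20 log₁₀(1.4166e-05) ≈ -96.98 dB
∠T = 89.75° − 231.95° = -142.20°

ω = 3480: -97.0 dB, -142.2°; ω = 3481: -97.0 dB, -142.2°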